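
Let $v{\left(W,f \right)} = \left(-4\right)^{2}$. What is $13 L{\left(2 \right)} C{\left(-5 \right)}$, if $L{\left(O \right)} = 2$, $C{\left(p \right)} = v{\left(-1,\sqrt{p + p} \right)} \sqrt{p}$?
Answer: $416 i \sqrt{5} \approx 930.2 i$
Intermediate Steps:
$v{\left(W,f \right)} = 16$
$C{\left(p \right)} = 16 \sqrt{p}$
$13 L{\left(2 \right)} C{\left(-5 \right)} = 13 \cdot 2 \cdot 16 \sqrt{-5} = 26 \cdot 16 i \sqrt{5} = 416 i \sqrt{5}$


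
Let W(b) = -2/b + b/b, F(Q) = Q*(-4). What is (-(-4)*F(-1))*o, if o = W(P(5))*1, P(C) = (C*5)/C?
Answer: 48/5 ≈ 9.6000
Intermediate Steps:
F(Q) = -4*Q
P(C) = 5 (P(C) = (5*C)/C = 5)
W(b) = 1 - 2/b (W(b) = -2/b + 1 = 1 - 2/b)
o = ⅗ (o = ((-2 + 5)/5)*1 = ((⅕)*3)*1 = (⅗)*1 = ⅗ ≈ 0.60000)
(-(-4)*F(-1))*o = -(-4)*(-4*(-1))*(⅗) = -(-4)*4*(⅗) = -4*(-4)*(⅗) = 16*(⅗) = 48/5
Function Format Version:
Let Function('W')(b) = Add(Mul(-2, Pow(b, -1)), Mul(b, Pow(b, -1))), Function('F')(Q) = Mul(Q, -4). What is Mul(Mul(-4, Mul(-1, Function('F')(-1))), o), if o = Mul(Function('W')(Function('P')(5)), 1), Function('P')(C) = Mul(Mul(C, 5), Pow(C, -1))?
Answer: Rational(48, 5) ≈ 9.6000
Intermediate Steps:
Function('F')(Q) = Mul(-4, Q)
Function('P')(C) = 5 (Function('P')(C) = Mul(Mul(5, C), Pow(C, -1)) = 5)
Function('W')(b) = Add(1, Mul(-2, Pow(b, -1))) (Function('W')(b) = Add(Mul(-2, Pow(b, -1)), 1) = Add(1, Mul(-2, Pow(b, -1))))
o = Rational(3, 5) (o = Mul(Mul(Pow(5, -1), Add(-2, 5)), 1) = Mul(Mul(Rational(1, 5), 3), 1) = Mul(Rational(3, 5), 1) = Rational(3, 5) ≈ 0.60000)
Mul(Mul(-4, Mul(-1, Function('F')(-1))), o) = Mul(Mul(-4, Mul(-1, Mul(-4, -1))), Rational(3, 5)) = Mul(Mul(-4, Mul(-1, 4)), Rational(3, 5)) = Mul(Mul(-4, -4), Rational(3, 5)) = Mul(16, Rational(3, 5)) = Rational(48, 5)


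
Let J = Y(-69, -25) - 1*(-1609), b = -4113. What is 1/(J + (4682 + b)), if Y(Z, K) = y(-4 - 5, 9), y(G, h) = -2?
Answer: 1/2176 ≈ 0.00045956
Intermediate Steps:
Y(Z, K) = -2
J = 1607 (J = -2 - 1*(-1609) = -2 + 1609 = 1607)
1/(J + (4682 + b)) = 1/(1607 + (4682 - 4113)) = 1/(1607 + 569) = 1/2176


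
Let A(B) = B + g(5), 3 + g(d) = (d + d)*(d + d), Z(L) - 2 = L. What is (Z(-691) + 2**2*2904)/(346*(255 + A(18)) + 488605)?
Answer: 10927/616625 ≈ 0.017721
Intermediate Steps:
Z(L) = 2 + L
g(d) = -3 + 4*d**2 (g(d) = -3 + (d + d)*(d + d) = -3 + (2*d)*(2*d) = -3 + 4*d**2)
A(B) = 97 + B (A(B) = B + (-3 + 4*5**2) = B + (-3 + 4*25) = B + (-3 + 100) = B + 97 = 97 + B)
(Z(-691) + 2**2*2904)/(346*(255 + A(18)) + 488605) = ((2 - 691) + 2**2*2904)/(346*(255 + (97 + 18)) + 488605) = (-689 + 4*2904)/(346*(255 + 115) + 488605) = (-689 + 11616)/(346*370 + 488605) = 10927/(128020 + 488605) = 10927/616625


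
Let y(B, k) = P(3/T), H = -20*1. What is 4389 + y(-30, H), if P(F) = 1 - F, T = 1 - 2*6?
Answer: 48293/11 ≈ 4390.3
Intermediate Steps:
T = -11 (T = 1 - 12 = -11)
H = -20
y(B, k) = 14/11 (y(B, k) = 1 - 3/(-11) = 1 - 3*(-1)/11 = 1 - 1*(-3/11) = 1 + 3/11 = 14/11)
4389 + y(-30, H) = 4389 + 14/11 = 48293/11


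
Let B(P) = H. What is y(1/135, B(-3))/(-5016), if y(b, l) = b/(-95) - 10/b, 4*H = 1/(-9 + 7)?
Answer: 17313751/64330200 ≈ 0.26914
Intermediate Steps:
H = -⅛ (H = 1/(4*(-9 + 7)) = (¼)/(-2) = (¼)*(-½) = -⅛ ≈ -0.12500)
B(P) = -⅛
y(b, l) = -10/b - b/95 (y(b, l) = b*(-1/95) - 10/b = -b/95 - 10/b = -10/b - b/95)
y(1/135, B(-3))/(-5016) = (-10/(1/135) - 1/95/135)/(-5016) = (-10/1/135 - 1/95*1/135)*(-1/5016) = (-10*135 - 1/12825)*(-1/5016) = (-1350 - 1/12825)*(-1/5016) = -17313751/12825*(-1/5016) = 17313751/64330200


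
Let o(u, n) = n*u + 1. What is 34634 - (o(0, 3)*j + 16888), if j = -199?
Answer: 17945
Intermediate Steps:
o(u, n) = 1 + n*u
34634 - (o(0, 3)*j + 16888) = 34634 - ((1 + 3*0)*(-199) + 16888) = 34634 - ((1 + 0)*(-199) + 16888) = 34634 - (1*(-199) + 16888) = 34634 - (-199 + 16888) = 34634 - 1*16689 = 34634 - 16689 = 17945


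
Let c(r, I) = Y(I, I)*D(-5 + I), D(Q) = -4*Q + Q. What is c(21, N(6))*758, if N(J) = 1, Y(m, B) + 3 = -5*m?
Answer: -72768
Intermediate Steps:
Y(m, B) = -3 - 5*m
D(Q) = -3*Q
c(r, I) = (-3 - 5*I)*(15 - 3*I) (c(r, I) = (-3 - 5*I)*(-3*(-5 + I)) = (-3 - 5*I)*(15 - 3*I))
c(21, N(6))*758 = (3*(-5 + 1)*(3 + 5*1))*758 = (3*(-4)*(3 + 5))*758 = (3*(-4)*8)*758 = -96*758 = -72768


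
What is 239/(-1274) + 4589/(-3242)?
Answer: -1655306/1032577 ≈ -1.6031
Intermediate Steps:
239/(-1274) + 4589/(-3242) = 239*(-1/1274) + 4589*(-1/3242) = -239/1274 - 4589/3242 = -1655306/1032577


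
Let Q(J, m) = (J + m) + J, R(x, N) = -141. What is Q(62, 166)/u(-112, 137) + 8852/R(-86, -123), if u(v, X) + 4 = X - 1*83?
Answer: -40171/705 ≈ -56.980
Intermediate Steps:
u(v, X) = -87 + X (u(v, X) = -4 + (X - 1*83) = -4 + (X - 83) = -4 + (-83 + X) = -87 + X)
Q(J, m) = m + 2*J
Q(62, 166)/u(-112, 137) + 8852/R(-86, -123) = (166 + 2*62)/(-87 + 137) + 8852/(-141) = (166 + 124)/50 + 8852*(-1/141) = 290*(1/50) - 8852/141 = 29/5 - 8852/141 = -40171/705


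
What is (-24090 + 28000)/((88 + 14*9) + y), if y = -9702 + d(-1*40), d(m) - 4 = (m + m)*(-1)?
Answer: -1955/4702 ≈ -0.41578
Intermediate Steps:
d(m) = 4 - 2*m (d(m) = 4 + (m + m)*(-1) = 4 + (2*m)*(-1) = 4 - 2*m)
y = -9618 (y = -9702 + (4 - (-2)*40) = -9702 + (4 - 2*(-40)) = -9702 + (4 + 80) = -9702 + 84 = -9618)
(-24090 + 28000)/((88 + 14*9) + y) = (-24090 + 28000)/((88 + 14*9) - 9618) = 3910/((88 + 126) - 9618) = 3910/(214 - 9618) = 3910/(-9404) = 3910*(-1/9404) = -1955/4702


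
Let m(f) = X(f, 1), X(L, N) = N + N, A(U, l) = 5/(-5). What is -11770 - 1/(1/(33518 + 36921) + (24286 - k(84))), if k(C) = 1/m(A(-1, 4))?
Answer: -40268614878548/3421292671 ≈ -11770.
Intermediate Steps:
A(U, l) = -1 (A(U, l) = 5*(-⅕) = -1)
X(L, N) = 2*N
m(f) = 2 (m(f) = 2*1 = 2)
k(C) = ½ (k(C) = 1/2 = ½)
-11770 - 1/(1/(33518 + 36921) + (24286 - k(84))) = -11770 - 1/(1/(33518 + 36921) + (24286 - 1*½)) = -11770 - 1/(1/70439 + (24286 - ½)) = -11770 - 1/(1/70439 + 48571/2) = -11770 - 1/3421292671/140878 = -11770 - 1*140878/3421292671 = -11770 - 140878/3421292671 = -40268614878548/3421292671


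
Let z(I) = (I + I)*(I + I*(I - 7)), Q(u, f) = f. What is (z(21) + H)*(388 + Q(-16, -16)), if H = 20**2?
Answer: 5070360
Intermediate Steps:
z(I) = 2*I*(I + I*(-7 + I)) (z(I) = (2*I)*(I + I*(-7 + I)) = 2*I*(I + I*(-7 + I)))
H = 400
(z(21) + H)*(388 + Q(-16, -16)) = (2*21**2*(-6 + 21) + 400)*(388 - 16) = (2*441*15 + 400)*372 = (13230 + 400)*372 = 13630*372 = 5070360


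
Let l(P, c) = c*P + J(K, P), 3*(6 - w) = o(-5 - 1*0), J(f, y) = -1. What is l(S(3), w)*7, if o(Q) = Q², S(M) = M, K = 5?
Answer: -56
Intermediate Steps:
w = -7/3 (w = 6 - (-5 - 1*0)²/3 = 6 - (-5 + 0)²/3 = 6 - ⅓*(-5)² = 6 - ⅓*25 = 6 - 25/3 = -7/3 ≈ -2.3333)
l(P, c) = -1 + P*c (l(P, c) = c*P - 1 = P*c - 1 = -1 + P*c)
l(S(3), w)*7 = (-1 + 3*(-7/3))*7 = (-1 - 7)*7 = -8*7 = -56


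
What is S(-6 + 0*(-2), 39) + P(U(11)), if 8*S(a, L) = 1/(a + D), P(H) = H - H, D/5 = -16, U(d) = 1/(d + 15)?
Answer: -1/688 ≈ -0.0014535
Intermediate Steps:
U(d) = 1/(15 + d)
D = -80 (D = 5*(-16) = -80)
P(H) = 0
S(a, L) = 1/(8*(-80 + a)) (S(a, L) = 1/(8*(a - 80)) = 1/(8*(-80 + a)))
S(-6 + 0*(-2), 39) + P(U(11)) = 1/(8*(-80 + (-6 + 0*(-2)))) + 0 = 1/(8*(-80 + (-6 + 0))) + 0 = 1/(8*(-80 - 6)) + 0 = (1/8)/(-86) + 0 = (1/8)*(-1/86) + 0 = -1/688 + 0 = -1/688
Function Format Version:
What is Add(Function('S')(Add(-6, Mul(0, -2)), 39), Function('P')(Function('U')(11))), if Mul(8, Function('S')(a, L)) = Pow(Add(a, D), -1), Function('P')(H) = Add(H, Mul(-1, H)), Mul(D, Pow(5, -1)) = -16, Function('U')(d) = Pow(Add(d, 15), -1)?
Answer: Rational(-1, 688) ≈ -0.0014535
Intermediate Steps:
Function('U')(d) = Pow(Add(15, d), -1)
D = -80 (D = Mul(5, -16) = -80)
Function('P')(H) = 0
Function('S')(a, L) = Mul(Rational(1, 8), Pow(Add(-80, a), -1)) (Function('S')(a, L) = Mul(Rational(1, 8), Pow(Add(a, -80), -1)) = Mul(Rational(1, 8), Pow(Add(-80, a), -1)))
Add(Function('S')(Add(-6, Mul(0, -2)), 39), Function('P')(Function('U')(11))) = Add(Mul(Rational(1, 8), Pow(Add(-80, Add(-6, Mul(0, -2))), -1)), 0) = Add(Mul(Rational(1, 8), Pow(Add(-80, Add(-6, 0)), -1)), 0) = Add(Mul(Rational(1, 8), Pow(Add(-80, -6), -1)), 0) = Add(Mul(Rational(1, 8), Pow(-86, -1)), 0) = Add(Mul(Rational(1, 8), Rational(-1, 86)), 0) = Add(Rational(-1, 688), 0) = Rational(-1, 688)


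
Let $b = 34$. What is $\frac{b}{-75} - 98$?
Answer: $- \frac{7384}{75} \approx -98.453$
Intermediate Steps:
$\frac{b}{-75} - 98 = \frac{1}{-75} \cdot 34 - 98 = \left(- \frac{1}{75}\right) 34 - 98 = - \frac{34}{75} - 98 = - \frac{7384}{75}$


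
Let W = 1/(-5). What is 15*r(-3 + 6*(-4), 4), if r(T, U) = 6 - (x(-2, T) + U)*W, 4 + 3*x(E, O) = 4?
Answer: 102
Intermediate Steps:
x(E, O) = 0 (x(E, O) = -4/3 + (⅓)*4 = -4/3 + 4/3 = 0)
W = -⅕ ≈ -0.20000
r(T, U) = 6 + U/5 (r(T, U) = 6 - (0 + U)*(-1)/5 = 6 - U*(-1)/5 = 6 - (-1)*U/5 = 6 + U/5)
15*r(-3 + 6*(-4), 4) = 15*(6 + (⅕)*4) = 15*(6 + ⅘) = 15*(34/5) = 102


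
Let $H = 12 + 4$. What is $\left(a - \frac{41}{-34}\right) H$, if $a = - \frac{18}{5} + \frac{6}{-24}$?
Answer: $- \frac{3596}{85} \approx -42.306$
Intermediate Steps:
$a = - \frac{77}{20}$ ($a = \left(-18\right) \frac{1}{5} + 6 \left(- \frac{1}{24}\right) = - \frac{18}{5} - \frac{1}{4} = - \frac{77}{20} \approx -3.85$)
$H = 16$
$\left(a - \frac{41}{-34}\right) H = \left(- \frac{77}{20} - \frac{41}{-34}\right) 16 = \left(- \frac{77}{20} - - \frac{41}{34}\right) 16 = \left(- \frac{77}{20} + \frac{41}{34}\right) 16 = \left(- \frac{899}{340}\right) 16 = - \frac{3596}{85}$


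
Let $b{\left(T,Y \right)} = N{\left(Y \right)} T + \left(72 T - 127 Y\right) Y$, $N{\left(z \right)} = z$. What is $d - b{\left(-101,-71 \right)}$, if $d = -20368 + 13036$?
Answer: $109392$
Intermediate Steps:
$d = -7332$
$b{\left(T,Y \right)} = T Y + Y \left(- 127 Y + 72 T\right)$ ($b{\left(T,Y \right)} = Y T + \left(72 T - 127 Y\right) Y = T Y + \left(- 127 Y + 72 T\right) Y = T Y + Y \left(- 127 Y + 72 T\right)$)
$d - b{\left(-101,-71 \right)} = -7332 - - 71 \left(\left(-127\right) \left(-71\right) + 73 \left(-101\right)\right) = -7332 - - 71 \left(9017 - 7373\right) = -7332 - \left(-71\right) 1644 = -7332 - -116724 = -7332 + 116724 = 109392$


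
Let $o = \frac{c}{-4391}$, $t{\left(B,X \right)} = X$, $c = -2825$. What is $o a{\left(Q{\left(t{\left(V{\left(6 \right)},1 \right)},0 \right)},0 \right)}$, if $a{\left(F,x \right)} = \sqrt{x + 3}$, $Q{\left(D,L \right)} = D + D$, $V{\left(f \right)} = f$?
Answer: $\frac{2825 \sqrt{3}}{4391} \approx 1.1143$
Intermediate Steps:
$Q{\left(D,L \right)} = 2 D$
$a{\left(F,x \right)} = \sqrt{3 + x}$
$o = \frac{2825}{4391}$ ($o = - \frac{2825}{-4391} = \left(-2825\right) \left(- \frac{1}{4391}\right) = \frac{2825}{4391} \approx 0.64336$)
$o a{\left(Q{\left(t{\left(V{\left(6 \right)},1 \right)},0 \right)},0 \right)} = \frac{2825 \sqrt{3 + 0}}{4391} = \frac{2825 \sqrt{3}}{4391}$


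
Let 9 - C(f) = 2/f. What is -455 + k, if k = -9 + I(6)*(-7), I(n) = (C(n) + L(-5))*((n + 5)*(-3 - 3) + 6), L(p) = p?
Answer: 1076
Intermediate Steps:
C(f) = 9 - 2/f
I(n) = (-24 - 6*n)*(4 - 2/n) (I(n) = ((9 - 2/n) - 5)*((n + 5)*(-3 - 3) + 6) = (4 - 2/n)*((5 + n)*(-6) + 6) = (4 - 2/n)*((-30 - 6*n) + 6) = (4 - 2/n)*(-24 - 6*n) = (-24 - 6*n)*(4 - 2/n))
k = 1531 (k = -9 + (-84 - 24*6 + 48/6)*(-7) = -9 + (-84 - 144 + 48*(⅙))*(-7) = -9 + (-84 - 144 + 8)*(-7) = -9 - 220*(-7) = -9 + 1540 = 1531)
-455 + k = -455 + 1531 = 1076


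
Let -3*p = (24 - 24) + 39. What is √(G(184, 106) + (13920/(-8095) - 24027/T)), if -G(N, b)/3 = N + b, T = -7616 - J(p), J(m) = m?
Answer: I*√131602213291762653/12309257 ≈ 29.471*I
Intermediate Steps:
p = -13 (p = -((24 - 24) + 39)/3 = -(0 + 39)/3 = -⅓*39 = -13)
T = -7603 (T = -7616 - 1*(-13) = -7616 + 13 = -7603)
G(N, b) = -3*N - 3*b (G(N, b) = -3*(N + b) = -3*N - 3*b)
√(G(184, 106) + (13920/(-8095) - 24027/T)) = √((-3*184 - 3*106) + (13920/(-8095) - 24027/(-7603))) = √((-552 - 318) + (13920*(-1/8095) - 24027*(-1/7603))) = √(-870 + (-2784/1619 + 24027/7603)) = √(-870 + 17732961/12309257) = √(-10691320629/12309257) = I*√131602213291762653/12309257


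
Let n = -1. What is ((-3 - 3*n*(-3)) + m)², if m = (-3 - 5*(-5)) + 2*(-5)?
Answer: 0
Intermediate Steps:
m = 12 (m = (-3 + 25) - 10 = 22 - 10 = 12)
((-3 - 3*n*(-3)) + m)² = ((-3 - 3*(-1)*(-3)) + 12)² = ((-3 + 3*(-3)) + 12)² = ((-3 - 9) + 12)² = (-12 + 12)² = 0² = 0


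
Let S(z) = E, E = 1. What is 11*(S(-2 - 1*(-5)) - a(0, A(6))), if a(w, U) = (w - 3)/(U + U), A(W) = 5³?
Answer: 2783/250 ≈ 11.132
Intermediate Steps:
A(W) = 125
a(w, U) = (-3 + w)/(2*U) (a(w, U) = (-3 + w)/((2*U)) = (-3 + w)*(1/(2*U)) = (-3 + w)/(2*U))
S(z) = 1
11*(S(-2 - 1*(-5)) - a(0, A(6))) = 11*(1 - (-3 + 0)/(2*125)) = 11*(1 - (-3)/(2*125)) = 11*(1 - 1*(-3/250)) = 11*(1 + 3/250) = 11*(253/250) = 2783/250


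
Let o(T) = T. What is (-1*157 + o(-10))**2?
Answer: 27889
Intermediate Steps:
(-1*157 + o(-10))**2 = (-1*157 - 10)**2 = (-157 - 10)**2 = (-167)**2 = 27889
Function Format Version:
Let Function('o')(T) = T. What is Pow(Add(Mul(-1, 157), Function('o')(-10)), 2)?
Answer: 27889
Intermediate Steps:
Pow(Add(Mul(-1, 157), Function('o')(-10)), 2) = Pow(Add(Mul(-1, 157), -10), 2) = Pow(Add(-157, -10), 2) = Pow(-167, 2) = 27889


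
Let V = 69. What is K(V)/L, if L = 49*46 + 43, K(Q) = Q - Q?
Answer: 0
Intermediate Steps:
K(Q) = 0
L = 2297 (L = 2254 + 43 = 2297)
K(V)/L = 0/2297 = 0*(1/2297) = 0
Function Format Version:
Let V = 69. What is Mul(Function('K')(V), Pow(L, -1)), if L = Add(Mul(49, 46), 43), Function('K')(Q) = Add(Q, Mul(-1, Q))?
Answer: 0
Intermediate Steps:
Function('K')(Q) = 0
L = 2297 (L = Add(2254, 43) = 2297)
Mul(Function('K')(V), Pow(L, -1)) = Mul(0, Pow(2297, -1)) = Mul(0, Rational(1, 2297)) = 0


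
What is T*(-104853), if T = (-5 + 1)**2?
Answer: -1677648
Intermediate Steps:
T = 16 (T = (-4)**2 = 16)
T*(-104853) = 16*(-104853) = -1677648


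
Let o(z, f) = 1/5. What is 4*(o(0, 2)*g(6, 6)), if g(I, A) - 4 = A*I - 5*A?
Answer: 8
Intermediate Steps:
g(I, A) = 4 - 5*A + A*I (g(I, A) = 4 + (A*I - 5*A) = 4 + (-5*A + A*I) = 4 - 5*A + A*I)
o(z, f) = ⅕
4*(o(0, 2)*g(6, 6)) = 4*((4 - 5*6 + 6*6)/5) = 4*((4 - 30 + 36)/5) = 4*((⅕)*10) = 4*2 = 8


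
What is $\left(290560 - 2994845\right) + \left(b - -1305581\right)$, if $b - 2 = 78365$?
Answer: $-1320337$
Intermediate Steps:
$b = 78367$ ($b = 2 + 78365 = 78367$)
$\left(290560 - 2994845\right) + \left(b - -1305581\right) = \left(290560 - 2994845\right) + \left(78367 - -1305581\right) = -2704285 + \left(78367 + 1305581\right) = -2704285 + 1383948 = -1320337$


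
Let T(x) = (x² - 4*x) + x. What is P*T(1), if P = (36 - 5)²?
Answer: -1922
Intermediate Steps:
T(x) = x² - 3*x
P = 961 (P = 31² = 961)
P*T(1) = 961*(1*(-3 + 1)) = 961*(1*(-2)) = 961*(-2) = -1922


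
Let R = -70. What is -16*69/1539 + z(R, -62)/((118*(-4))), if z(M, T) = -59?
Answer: -2431/4104 ≈ -0.59235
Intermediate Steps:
-16*69/1539 + z(R, -62)/((118*(-4))) = -16*69/1539 - 59/(118*(-4)) = -1104*1/1539 - 59/(-472) = -368/513 - 59*(-1/472) = -368/513 + ⅛ = -2431/4104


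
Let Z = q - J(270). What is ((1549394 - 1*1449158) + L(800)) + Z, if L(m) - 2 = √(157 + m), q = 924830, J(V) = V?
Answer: 1024798 + √957 ≈ 1.0248e+6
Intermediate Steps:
L(m) = 2 + √(157 + m)
Z = 924560 (Z = 924830 - 1*270 = 924830 - 270 = 924560)
((1549394 - 1*1449158) + L(800)) + Z = ((1549394 - 1*1449158) + (2 + √(157 + 800))) + 924560 = ((1549394 - 1449158) + (2 + √957)) + 924560 = (100236 + (2 + √957)) + 924560 = (100238 + √957) + 924560 = 1024798 + √957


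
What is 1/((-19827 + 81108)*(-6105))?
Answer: -1/374120505 ≈ -2.6729e-9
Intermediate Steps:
1/((-19827 + 81108)*(-6105)) = -1/6105/61281 = (1/61281)*(-1/6105) = -1/374120505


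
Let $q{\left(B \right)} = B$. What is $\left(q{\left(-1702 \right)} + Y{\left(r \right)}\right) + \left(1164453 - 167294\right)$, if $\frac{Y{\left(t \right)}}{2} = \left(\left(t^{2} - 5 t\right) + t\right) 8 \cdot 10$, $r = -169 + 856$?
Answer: $76070817$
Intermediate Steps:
$r = 687$
$Y{\left(t \right)} = - 640 t + 160 t^{2}$ ($Y{\left(t \right)} = 2 \left(\left(t^{2} - 5 t\right) + t\right) 8 \cdot 10 = 2 \left(t^{2} - 4 t\right) 8 \cdot 10 = 2 \left(- 32 t + 8 t^{2}\right) 10 = 2 \left(- 320 t + 80 t^{2}\right) = - 640 t + 160 t^{2}$)
$\left(q{\left(-1702 \right)} + Y{\left(r \right)}\right) + \left(1164453 - 167294\right) = \left(-1702 + 160 \cdot 687 \left(-4 + 687\right)\right) + \left(1164453 - 167294\right) = \left(-1702 + 160 \cdot 687 \cdot 683\right) + \left(1164453 - 167294\right) = \left(-1702 + 75075360\right) + 997159 = 75073658 + 997159 = 76070817$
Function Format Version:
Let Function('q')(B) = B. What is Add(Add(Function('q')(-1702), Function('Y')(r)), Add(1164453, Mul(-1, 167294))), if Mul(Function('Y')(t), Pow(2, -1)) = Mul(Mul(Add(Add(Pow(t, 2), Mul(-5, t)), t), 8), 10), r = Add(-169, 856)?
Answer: 76070817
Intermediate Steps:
r = 687
Function('Y')(t) = Add(Mul(-640, t), Mul(160, Pow(t, 2))) (Function('Y')(t) = Mul(2, Mul(Mul(Add(Add(Pow(t, 2), Mul(-5, t)), t), 8), 10)) = Mul(2, Mul(Mul(Add(Pow(t, 2), Mul(-4, t)), 8), 10)) = Mul(2, Mul(Add(Mul(-32, t), Mul(8, Pow(t, 2))), 10)) = Mul(2, Add(Mul(-320, t), Mul(80, Pow(t, 2)))) = Add(Mul(-640, t), Mul(160, Pow(t, 2))))
Add(Add(Function('q')(-1702), Function('Y')(r)), Add(1164453, Mul(-1, 167294))) = Add(Add(-1702, Mul(160, 687, Add(-4, 687))), Add(1164453, Mul(-1, 167294))) = Add(Add(-1702, Mul(160, 687, 683)), Add(1164453, -167294)) = Add(Add(-1702, 75075360), 997159) = Add(75073658, 997159) = 76070817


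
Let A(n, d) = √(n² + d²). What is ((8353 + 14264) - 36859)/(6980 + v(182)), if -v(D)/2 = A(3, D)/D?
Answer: -823207253960/403453599267 - 1296022*√33133/403453599267 ≈ -2.0410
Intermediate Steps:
A(n, d) = √(d² + n²)
v(D) = -2*√(9 + D²)/D (v(D) = -2*√(D² + 3²)/D = -2*√(D² + 9)/D = -2*√(9 + D²)/D)
((8353 + 14264) - 36859)/(6980 + v(182)) = ((8353 + 14264) - 36859)/(6980 - 2*√(9 + 182²)/182) = (22617 - 36859)/(6980 - 2*1/182*√(9 + 33124)) = -14242/(6980 - 2*1/182*√33133) = -14242/(6980 - √33133/91)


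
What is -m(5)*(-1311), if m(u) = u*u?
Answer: 32775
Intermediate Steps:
m(u) = u**2
-m(5)*(-1311) = -1*5**2*(-1311) = -1*25*(-1311) = -25*(-1311) = 32775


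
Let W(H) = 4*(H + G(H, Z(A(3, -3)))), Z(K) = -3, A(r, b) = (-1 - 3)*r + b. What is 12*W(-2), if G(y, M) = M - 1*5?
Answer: -480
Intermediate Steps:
A(r, b) = b - 4*r (A(r, b) = -4*r + b = b - 4*r)
G(y, M) = -5 + M (G(y, M) = M - 5 = -5 + M)
W(H) = -32 + 4*H (W(H) = 4*(H + (-5 - 3)) = 4*(H - 8) = 4*(-8 + H) = -32 + 4*H)
12*W(-2) = 12*(-32 + 4*(-2)) = 12*(-32 - 8) = 12*(-40) = -480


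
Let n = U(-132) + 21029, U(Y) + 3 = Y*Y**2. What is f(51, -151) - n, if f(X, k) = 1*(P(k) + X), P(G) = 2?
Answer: 2278995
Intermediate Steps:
U(Y) = -3 + Y**3 (U(Y) = -3 + Y*Y**2 = -3 + Y**3)
f(X, k) = 2 + X (f(X, k) = 1*(2 + X) = 2 + X)
n = -2278942 (n = (-3 + (-132)**3) + 21029 = (-3 - 2299968) + 21029 = -2299971 + 21029 = -2278942)
f(51, -151) - n = (2 + 51) - 1*(-2278942) = 53 + 2278942 = 2278995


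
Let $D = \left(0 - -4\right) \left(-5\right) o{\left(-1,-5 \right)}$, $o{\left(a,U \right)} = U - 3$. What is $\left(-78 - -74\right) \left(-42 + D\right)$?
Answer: $-472$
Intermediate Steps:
$o{\left(a,U \right)} = -3 + U$ ($o{\left(a,U \right)} = U - 3 = -3 + U$)
$D = 160$ ($D = \left(0 - -4\right) \left(-5\right) \left(-3 - 5\right) = \left(0 + 4\right) \left(-5\right) \left(-8\right) = 4 \left(-5\right) \left(-8\right) = \left(-20\right) \left(-8\right) = 160$)
$\left(-78 - -74\right) \left(-42 + D\right) = \left(-78 - -74\right) \left(-42 + 160\right) = \left(-78 + 74\right) 118 = \left(-4\right) 118 = -472$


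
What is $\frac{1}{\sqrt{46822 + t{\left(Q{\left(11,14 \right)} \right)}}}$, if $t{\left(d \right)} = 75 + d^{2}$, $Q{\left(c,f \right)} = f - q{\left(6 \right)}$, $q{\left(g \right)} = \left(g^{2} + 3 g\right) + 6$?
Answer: $\frac{\sqrt{49013}}{49013} \approx 0.0045169$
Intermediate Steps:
$q{\left(g \right)} = 6 + g^{2} + 3 g$
$Q{\left(c,f \right)} = -60 + f$ ($Q{\left(c,f \right)} = f - \left(6 + 6^{2} + 3 \cdot 6\right) = f - \left(6 + 36 + 18\right) = f - 60 = -60 + f$)
$\frac{1}{\sqrt{46822 + t{\left(Q{\left(11,14 \right)} \right)}}} = \frac{1}{\sqrt{46822 + \left(75 + \left(-60 + 14\right)^{2}\right)}} = \frac{1}{\sqrt{46822 + \left(75 + \left(-46\right)^{2}\right)}} = \frac{1}{\sqrt{46822 + \left(75 + 2116\right)}} = \frac{1}{\sqrt{46822 + 2191}} = \frac{1}{\sqrt{49013}} = \frac{\sqrt{49013}}{49013}$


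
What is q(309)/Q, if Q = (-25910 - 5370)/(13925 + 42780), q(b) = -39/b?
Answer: 147433/644368 ≈ 0.22880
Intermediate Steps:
Q = -6256/11341 (Q = -31280/56705 = -31280*1/56705 = -6256/11341 ≈ -0.55163)
q(309)/Q = (-39/309)/(-6256/11341) = -39*1/309*(-11341/6256) = -13/103*(-11341/6256) = 147433/644368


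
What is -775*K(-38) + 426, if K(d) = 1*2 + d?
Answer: 28326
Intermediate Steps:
K(d) = 2 + d
-775*K(-38) + 426 = -775*(2 - 38) + 426 = -775*(-36) + 426 = 27900 + 426 = 28326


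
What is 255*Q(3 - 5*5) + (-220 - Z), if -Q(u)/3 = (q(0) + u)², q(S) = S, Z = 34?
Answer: -370514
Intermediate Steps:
Q(u) = -3*u² (Q(u) = -3*(0 + u)² = -3*u²)
255*Q(3 - 5*5) + (-220 - Z) = 255*(-3*(3 - 5*5)²) + (-220 - 1*34) = 255*(-3*(3 - 25)²) + (-220 - 34) = 255*(-3*(-22)²) - 254 = 255*(-3*484) - 254 = 255*(-1452) - 254 = -370260 - 254 = -370514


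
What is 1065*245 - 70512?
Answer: 190413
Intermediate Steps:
1065*245 - 70512 = 260925 - 70512 = 190413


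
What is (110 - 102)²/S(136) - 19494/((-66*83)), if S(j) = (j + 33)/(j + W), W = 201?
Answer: 20240665/154297 ≈ 131.18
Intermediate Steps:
S(j) = (33 + j)/(201 + j) (S(j) = (j + 33)/(j + 201) = (33 + j)/(201 + j))
(110 - 102)²/S(136) - 19494/((-66*83)) = (110 - 102)²/(((33 + 136)/(201 + 136))) - 19494/((-66*83)) = 8²/((169/337)) - 19494/(-5478) = 64/(((1/337)*169)) - 19494*(-1/5478) = 64/(169/337) + 3249/913 = 64*(337/169) + 3249/913 = 21568/169 + 3249/913 = 20240665/154297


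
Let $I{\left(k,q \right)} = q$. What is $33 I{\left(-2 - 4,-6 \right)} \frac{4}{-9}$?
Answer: $88$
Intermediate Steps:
$33 I{\left(-2 - 4,-6 \right)} \frac{4}{-9} = 33 \left(-6\right) \frac{4}{-9} = - 198 \cdot 4 \left(- \frac{1}{9}\right) = \left(-198\right) \left(- \frac{4}{9}\right) = 88$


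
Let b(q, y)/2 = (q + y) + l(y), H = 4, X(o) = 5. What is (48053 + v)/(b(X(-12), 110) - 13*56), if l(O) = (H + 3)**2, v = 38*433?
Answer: -64507/400 ≈ -161.27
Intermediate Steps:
v = 16454
l(O) = 49 (l(O) = (4 + 3)**2 = 7**2 = 49)
b(q, y) = 98 + 2*q + 2*y (b(q, y) = 2*((q + y) + 49) = 2*(49 + q + y) = 98 + 2*q + 2*y)
(48053 + v)/(b(X(-12), 110) - 13*56) = (48053 + 16454)/((98 + 2*5 + 2*110) - 13*56) = 64507/((98 + 10 + 220) - 728) = 64507/(328 - 728) = 64507/(-400) = 64507*(-1/400) = -64507/400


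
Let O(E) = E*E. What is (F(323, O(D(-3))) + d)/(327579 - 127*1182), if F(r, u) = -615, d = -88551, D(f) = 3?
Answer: -29722/59155 ≈ -0.50244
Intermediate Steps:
O(E) = E**2
(F(323, O(D(-3))) + d)/(327579 - 127*1182) = (-615 - 88551)/(327579 - 127*1182) = -89166/(327579 - 150114) = -89166/177465 = -89166*1/177465 = -29722/59155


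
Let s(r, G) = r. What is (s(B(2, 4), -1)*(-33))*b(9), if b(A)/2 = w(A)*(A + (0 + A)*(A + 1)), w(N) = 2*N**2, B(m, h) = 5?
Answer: -5292540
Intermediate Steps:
b(A) = 4*A**2*(A + A*(1 + A)) (b(A) = 2*((2*A**2)*(A + (0 + A)*(A + 1))) = 2*((2*A**2)*(A + A*(1 + A))) = 2*(2*A**2*(A + A*(1 + A))) = 4*A**2*(A + A*(1 + A)))
(s(B(2, 4), -1)*(-33))*b(9) = (5*(-33))*(4*9**3*(2 + 9)) = -660*729*11 = -165*32076 = -5292540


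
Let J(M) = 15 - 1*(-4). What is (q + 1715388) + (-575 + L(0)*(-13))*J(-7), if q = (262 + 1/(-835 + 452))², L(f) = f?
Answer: 260095092032/146689 ≈ 1.7731e+6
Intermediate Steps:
J(M) = 19 (J(M) = 15 + 4 = 19)
q = 10069119025/146689 (q = (262 + 1/(-383))² = (262 - 1/383)² = (100345/383)² = 10069119025/146689 ≈ 68643.)
(q + 1715388) + (-575 + L(0)*(-13))*J(-7) = (10069119025/146689 + 1715388) + (-575 + 0*(-13))*19 = 261697669357/146689 + (-575 + 0)*19 = 261697669357/146689 - 575*19 = 261697669357/146689 - 10925 = 260095092032/146689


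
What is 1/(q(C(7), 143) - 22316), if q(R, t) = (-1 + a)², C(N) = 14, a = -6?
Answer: -1/22267 ≈ -4.4909e-5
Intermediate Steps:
q(R, t) = 49 (q(R, t) = (-1 - 6)² = (-7)² = 49)
1/(q(C(7), 143) - 22316) = 1/(49 - 22316) = 1/(-22267) = -1/22267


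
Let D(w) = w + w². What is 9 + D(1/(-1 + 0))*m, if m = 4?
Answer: 9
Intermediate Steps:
9 + D(1/(-1 + 0))*m = 9 + ((1 + 1/(-1 + 0))/(-1 + 0))*4 = 9 + ((1 + 1/(-1))/(-1))*4 = 9 - (1 - 1)*4 = 9 - 1*0*4 = 9 + 0*4 = 9 + 0 = 9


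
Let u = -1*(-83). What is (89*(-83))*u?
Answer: -613121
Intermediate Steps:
u = 83
(89*(-83))*u = (89*(-83))*83 = -7387*83 = -613121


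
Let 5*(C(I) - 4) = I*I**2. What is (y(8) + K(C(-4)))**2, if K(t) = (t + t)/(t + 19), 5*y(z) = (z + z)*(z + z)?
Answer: 159163456/65025 ≈ 2447.7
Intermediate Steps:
y(z) = 4*z**2/5 (y(z) = ((z + z)*(z + z))/5 = ((2*z)*(2*z))/5 = (4*z**2)/5 = 4*z**2/5)
C(I) = 4 + I**3/5 (C(I) = 4 + (I*I**2)/5 = 4 + I**3/5)
K(t) = 2*t/(19 + t) (K(t) = (2*t)/(19 + t) = 2*t/(19 + t))
(y(8) + K(C(-4)))**2 = ((4/5)*8**2 + 2*(4 + (1/5)*(-4)**3)/(19 + (4 + (1/5)*(-4)**3)))**2 = ((4/5)*64 + 2*(4 + (1/5)*(-64))/(19 + (4 + (1/5)*(-64))))**2 = (256/5 + 2*(4 - 64/5)/(19 + (4 - 64/5)))**2 = (256/5 + 2*(-44/5)/(19 - 44/5))**2 = (256/5 + 2*(-44/5)/(51/5))**2 = (256/5 + 2*(-44/5)*(5/51))**2 = (256/5 - 88/51)**2 = (12616/255)**2 = 159163456/65025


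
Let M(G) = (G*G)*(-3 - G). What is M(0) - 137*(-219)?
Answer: 30003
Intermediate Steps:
M(G) = G²*(-3 - G)
M(0) - 137*(-219) = 0²*(-3 - 1*0) - 137*(-219) = 0*(-3 + 0) + 30003 = 0*(-3) + 30003 = 0 + 30003 = 30003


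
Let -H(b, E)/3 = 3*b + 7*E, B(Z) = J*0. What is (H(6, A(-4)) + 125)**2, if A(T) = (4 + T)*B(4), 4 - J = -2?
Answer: 5041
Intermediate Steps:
J = 6 (J = 4 - 1*(-2) = 4 + 2 = 6)
B(Z) = 0 (B(Z) = 6*0 = 0)
A(T) = 0 (A(T) = (4 + T)*0 = 0)
H(b, E) = -21*E - 9*b (H(b, E) = -3*(3*b + 7*E) = -21*E - 9*b)
(H(6, A(-4)) + 125)**2 = ((-21*0 - 9*6) + 125)**2 = ((0 - 54) + 125)**2 = (-54 + 125)**2 = 71**2 = 5041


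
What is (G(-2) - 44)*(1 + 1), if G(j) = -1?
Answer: -90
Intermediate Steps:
(G(-2) - 44)*(1 + 1) = (-1 - 44)*(1 + 1) = -45*2 = -90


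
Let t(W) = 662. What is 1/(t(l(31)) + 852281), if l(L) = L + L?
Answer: 1/852943 ≈ 1.1724e-6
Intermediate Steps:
l(L) = 2*L
1/(t(l(31)) + 852281) = 1/(662 + 852281) = 1/852943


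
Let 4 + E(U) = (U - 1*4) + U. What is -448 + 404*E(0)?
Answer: -3680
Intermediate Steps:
E(U) = -8 + 2*U (E(U) = -4 + ((U - 1*4) + U) = -4 + ((U - 4) + U) = -4 + ((-4 + U) + U) = -4 + (-4 + 2*U) = -8 + 2*U)
-448 + 404*E(0) = -448 + 404*(-8 + 2*0) = -448 + 404*(-8 + 0) = -448 + 404*(-8) = -448 - 3232 = -3680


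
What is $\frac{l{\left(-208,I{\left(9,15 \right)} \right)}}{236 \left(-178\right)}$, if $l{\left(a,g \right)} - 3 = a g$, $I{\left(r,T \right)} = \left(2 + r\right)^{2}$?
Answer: $\frac{25165}{42008} \approx 0.59905$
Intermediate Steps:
$l{\left(a,g \right)} = 3 + a g$
$\frac{l{\left(-208,I{\left(9,15 \right)} \right)}}{236 \left(-178\right)} = \frac{3 - 208 \left(2 + 9\right)^{2}}{236 \left(-178\right)} = \frac{3 - 208 \cdot 11^{2}}{-42008} = \left(3 - 25168\right) \left(- \frac{1}{42008}\right) = \left(-25165\right) \left(- \frac{1}{42008}\right) = \frac{25165}{42008}$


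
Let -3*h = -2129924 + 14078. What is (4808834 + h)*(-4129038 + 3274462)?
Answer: -4712231194816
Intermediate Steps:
h = 705282 (h = -(-2129924 + 14078)/3 = -⅓*(-2115846) = 705282)
(4808834 + h)*(-4129038 + 3274462) = (4808834 + 705282)*(-4129038 + 3274462) = 5514116*(-854576) = -4712231194816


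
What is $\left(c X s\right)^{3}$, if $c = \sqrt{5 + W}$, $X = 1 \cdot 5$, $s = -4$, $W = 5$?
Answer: $- 80000 \sqrt{10} \approx -2.5298 \cdot 10^{5}$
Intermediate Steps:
$X = 5$
$c = \sqrt{10}$ ($c = \sqrt{5 + 5} = \sqrt{10} \approx 3.1623$)
$\left(c X s\right)^{3} = \left(\sqrt{10} \cdot 5 \left(-4\right)\right)^{3} = \left(5 \sqrt{10} \left(-4\right)\right)^{3} = \left(- 20 \sqrt{10}\right)^{3} = - 80000 \sqrt{10}$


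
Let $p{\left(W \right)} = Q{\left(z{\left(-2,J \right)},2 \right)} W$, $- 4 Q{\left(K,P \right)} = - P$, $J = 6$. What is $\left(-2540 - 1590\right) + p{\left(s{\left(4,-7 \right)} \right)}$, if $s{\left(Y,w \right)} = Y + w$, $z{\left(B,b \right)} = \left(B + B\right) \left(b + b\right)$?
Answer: $- \frac{8263}{2} \approx -4131.5$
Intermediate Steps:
$z{\left(B,b \right)} = 4 B b$ ($z{\left(B,b \right)} = 2 B 2 b = 4 B b$)
$Q{\left(K,P \right)} = \frac{P}{4}$ ($Q{\left(K,P \right)} = - \frac{\left(-1\right) P}{4} = \frac{P}{4}$)
$p{\left(W \right)} = \frac{W}{2}$ ($p{\left(W \right)} = \frac{1}{4} \cdot 2 W = \frac{W}{2}$)
$\left(-2540 - 1590\right) + p{\left(s{\left(4,-7 \right)} \right)} = \left(-2540 - 1590\right) + \frac{4 - 7}{2} = -4130 + \frac{1}{2} \left(-3\right) = -4130 - \frac{3}{2} = - \frac{8263}{2}$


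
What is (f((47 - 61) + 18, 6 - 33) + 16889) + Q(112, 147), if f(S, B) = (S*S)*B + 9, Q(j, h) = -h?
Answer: 16319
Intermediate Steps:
f(S, B) = 9 + B*S² (f(S, B) = S²*B + 9 = B*S² + 9 = 9 + B*S²)
(f((47 - 61) + 18, 6 - 33) + 16889) + Q(112, 147) = ((9 + (6 - 33)*((47 - 61) + 18)²) + 16889) - 1*147 = ((9 - 27*(-14 + 18)²) + 16889) - 147 = ((9 - 27*4²) + 16889) - 147 = ((9 - 27*16) + 16889) - 147 = ((9 - 432) + 16889) - 147 = (-423 + 16889) - 147 = 16466 - 147 = 16319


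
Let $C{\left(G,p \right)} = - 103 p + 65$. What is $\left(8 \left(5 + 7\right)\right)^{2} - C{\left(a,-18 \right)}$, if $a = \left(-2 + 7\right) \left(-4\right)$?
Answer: $7297$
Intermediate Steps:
$a = -20$ ($a = 5 \left(-4\right) = -20$)
$C{\left(G,p \right)} = 65 - 103 p$
$\left(8 \left(5 + 7\right)\right)^{2} - C{\left(a,-18 \right)} = \left(8 \left(5 + 7\right)\right)^{2} - \left(65 - -1854\right) = \left(8 \cdot 12\right)^{2} - \left(65 + 1854\right) = 96^{2} - 1919 = 9216 - 1919 = 7297$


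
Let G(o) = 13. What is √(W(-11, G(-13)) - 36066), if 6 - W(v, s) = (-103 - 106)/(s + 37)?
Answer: I*√3605582/10 ≈ 189.88*I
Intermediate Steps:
W(v, s) = 6 + 209/(37 + s) (W(v, s) = 6 - (-103 - 106)/(s + 37) = 6 - (-209)/(37 + s) = 6 + 209/(37 + s))
√(W(-11, G(-13)) - 36066) = √((431 + 6*13)/(37 + 13) - 36066) = √((431 + 78)/50 - 36066) = √((1/50)*509 - 36066) = √(509/50 - 36066) = √(-1802791/50) = I*√3605582/10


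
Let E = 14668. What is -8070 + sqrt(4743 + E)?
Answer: -8070 + sqrt(19411) ≈ -7930.7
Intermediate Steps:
-8070 + sqrt(4743 + E) = -8070 + sqrt(4743 + 14668) = -8070 + sqrt(19411)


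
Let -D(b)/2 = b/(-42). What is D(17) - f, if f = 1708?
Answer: -35851/21 ≈ -1707.2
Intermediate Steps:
D(b) = b/21 (D(b) = -2*b/(-42) = -2*b*(-1)/42 = -(-1)*b/21 = b/21)
D(17) - f = (1/21)*17 - 1*1708 = 17/21 - 1708 = -35851/21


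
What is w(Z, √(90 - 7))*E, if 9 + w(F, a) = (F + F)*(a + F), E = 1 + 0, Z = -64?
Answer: 8183 - 128*√83 ≈ 7016.9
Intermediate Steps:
E = 1
w(F, a) = -9 + 2*F*(F + a) (w(F, a) = -9 + (F + F)*(a + F) = -9 + (2*F)*(F + a) = -9 + 2*F*(F + a))
w(Z, √(90 - 7))*E = (-9 + 2*(-64)² + 2*(-64)*√(90 - 7))*1 = (-9 + 2*4096 + 2*(-64)*√83)*1 = (-9 + 8192 - 128*√83)*1 = (8183 - 128*√83)*1 = 8183 - 128*√83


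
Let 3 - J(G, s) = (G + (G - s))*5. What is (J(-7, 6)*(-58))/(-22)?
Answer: 2987/11 ≈ 271.55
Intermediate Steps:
J(G, s) = 3 - 10*G + 5*s (J(G, s) = 3 - (G + (G - s))*5 = 3 - (-s + 2*G)*5 = 3 - (-5*s + 10*G) = 3 + (-10*G + 5*s) = 3 - 10*G + 5*s)
(J(-7, 6)*(-58))/(-22) = ((3 - 10*(-7) + 5*6)*(-58))/(-22) = ((3 + 70 + 30)*(-58))*(-1/22) = (103*(-58))*(-1/22) = -5974*(-1/22) = 2987/11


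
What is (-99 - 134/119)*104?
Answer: -1239160/119 ≈ -10413.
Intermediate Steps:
(-99 - 134/119)*104 = -11915/119*104 = -1239160/119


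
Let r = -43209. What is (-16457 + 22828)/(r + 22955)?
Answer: -6371/20254 ≈ -0.31456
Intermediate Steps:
(-16457 + 22828)/(r + 22955) = (-16457 + 22828)/(-43209 + 22955) = 6371/(-20254) = 6371*(-1/20254) = -6371/20254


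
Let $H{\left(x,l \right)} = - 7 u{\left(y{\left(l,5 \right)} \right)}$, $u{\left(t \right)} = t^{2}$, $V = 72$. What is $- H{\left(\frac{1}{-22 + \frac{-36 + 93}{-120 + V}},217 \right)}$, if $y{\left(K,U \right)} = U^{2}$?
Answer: $4375$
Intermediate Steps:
$H{\left(x,l \right)} = -4375$ ($H{\left(x,l \right)} = - 7 \left(5^{2}\right)^{2} = - 7 \cdot 25^{2} = \left(-7\right) 625 = -4375$)
$- H{\left(\frac{1}{-22 + \frac{-36 + 93}{-120 + V}},217 \right)} = \left(-1\right) \left(-4375\right) = 4375$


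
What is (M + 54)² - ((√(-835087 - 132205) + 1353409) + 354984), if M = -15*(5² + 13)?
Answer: -1442137 - 2*I*√241823 ≈ -1.4421e+6 - 983.51*I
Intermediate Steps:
M = -570 (M = -15*(25 + 13) = -15*38 = -570)
(M + 54)² - ((√(-835087 - 132205) + 1353409) + 354984) = (-570 + 54)² - ((√(-835087 - 132205) + 1353409) + 354984) = (-516)² - ((√(-967292) + 1353409) + 354984) = 266256 - ((2*I*√241823 + 1353409) + 354984) = 266256 - ((1353409 + 2*I*√241823) + 354984) = 266256 - (1708393 + 2*I*√241823) = 266256 + (-1708393 - 2*I*√241823) = -1442137 - 2*I*√241823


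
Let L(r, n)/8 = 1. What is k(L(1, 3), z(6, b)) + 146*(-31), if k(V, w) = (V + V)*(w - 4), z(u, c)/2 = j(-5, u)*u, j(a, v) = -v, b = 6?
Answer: -5742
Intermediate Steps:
L(r, n) = 8 (L(r, n) = 8*1 = 8)
z(u, c) = -2*u² (z(u, c) = 2*((-u)*u) = 2*(-u²) = -2*u²)
k(V, w) = 2*V*(-4 + w) (k(V, w) = (2*V)*(-4 + w) = 2*V*(-4 + w))
k(L(1, 3), z(6, b)) + 146*(-31) = 2*8*(-4 - 2*6²) + 146*(-31) = 2*8*(-4 - 2*36) - 4526 = 2*8*(-4 - 72) - 4526 = 2*8*(-76) - 4526 = -1216 - 4526 = -5742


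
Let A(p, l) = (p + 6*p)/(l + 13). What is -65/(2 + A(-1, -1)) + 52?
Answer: 104/17 ≈ 6.1176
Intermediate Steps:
A(p, l) = 7*p/(13 + l) (A(p, l) = (7*p)/(13 + l) = 7*p/(13 + l))
-65/(2 + A(-1, -1)) + 52 = -65/(2 + 7*(-1)/(13 - 1)) + 52 = -65/(2 + 7*(-1)/12) + 52 = -65/(2 + 7*(-1)*(1/12)) + 52 = -65/(2 - 7/12) + 52 = -65/17/12 + 52 = -65*12/17 + 52 = -780/17 + 52 = 104/17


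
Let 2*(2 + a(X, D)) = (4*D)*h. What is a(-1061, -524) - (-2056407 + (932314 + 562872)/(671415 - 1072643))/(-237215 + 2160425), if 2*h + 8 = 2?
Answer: 1212667942434971/385822850940 ≈ 3143.1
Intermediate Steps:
h = -3 (h = -4 + (½)*2 = -4 + 1 = -3)
a(X, D) = -2 - 6*D (a(X, D) = -2 + ((4*D)*(-3))/2 = -2 + (-12*D)/2 = -2 - 6*D)
a(-1061, -524) - (-2056407 + (932314 + 562872)/(671415 - 1072643))/(-237215 + 2160425) = (-2 - 6*(-524)) - (-2056407 + (932314 + 562872)/(671415 - 1072643))/(-237215 + 2160425) = (-2 + 3144) - (-2056407 + 1495186/(-401228))/1923210 = 3142 - (-2056407 + 1495186*(-1/401228))/1923210 = 3142 - (-2056407 - 747593/200614)/1923210 = 3142 - (-412544781491)/(200614*1923210) = 3142 - 1*(-412544781491/385822850940) = 3142 + 412544781491/385822850940 = 1212667942434971/385822850940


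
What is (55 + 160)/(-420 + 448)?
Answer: 215/28 ≈ 7.6786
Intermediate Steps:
(55 + 160)/(-420 + 448) = 215/28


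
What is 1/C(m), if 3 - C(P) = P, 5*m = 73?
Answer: -5/58 ≈ -0.086207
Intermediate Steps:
m = 73/5 (m = (⅕)*73 = 73/5 ≈ 14.600)
C(P) = 3 - P
1/C(m) = 1/(3 - 1*73/5) = 1/(3 - 73/5) = 1/(-58/5) = -5/58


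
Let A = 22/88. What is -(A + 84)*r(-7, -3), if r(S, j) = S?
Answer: 2359/4 ≈ 589.75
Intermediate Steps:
A = 1/4 (A = 22*(1/88) = 1/4 ≈ 0.25000)
-(A + 84)*r(-7, -3) = -(1/4 + 84)*(-7) = -337*(-7)/4 = -1*(-2359/4) = 2359/4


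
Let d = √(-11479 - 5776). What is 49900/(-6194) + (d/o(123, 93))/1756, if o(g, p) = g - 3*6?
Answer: -24950/3097 + I*√17255/184380 ≈ -8.0562 + 0.00071243*I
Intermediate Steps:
o(g, p) = -18 + g (o(g, p) = g - 18 = -18 + g)
d = I*√17255 (d = √(-17255) = I*√17255 ≈ 131.36*I)
49900/(-6194) + (d/o(123, 93))/1756 = 49900/(-6194) + ((I*√17255)/(-18 + 123))/1756 = 49900*(-1/6194) + ((I*√17255)/105)*(1/1756) = -24950/3097 + ((I*√17255)*(1/105))*(1/1756) = -24950/3097 + (I*√17255/105)*(1/1756) = -24950/3097 + I*√17255/184380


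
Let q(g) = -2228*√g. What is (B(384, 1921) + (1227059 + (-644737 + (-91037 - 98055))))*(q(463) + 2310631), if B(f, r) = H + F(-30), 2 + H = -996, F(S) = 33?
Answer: 906379669215 - 873966420*√463 ≈ 8.8757e+11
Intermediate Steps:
H = -998 (H = -2 - 996 = -998)
B(f, r) = -965 (B(f, r) = -998 + 33 = -965)
(B(384, 1921) + (1227059 + (-644737 + (-91037 - 98055))))*(q(463) + 2310631) = (-965 + (1227059 + (-644737 + (-91037 - 98055))))*(-2228*√463 + 2310631) = (-965 + (1227059 + (-644737 - 189092)))*(2310631 - 2228*√463) = (-965 + (1227059 - 833829))*(2310631 - 2228*√463) = (-965 + 393230)*(2310631 - 2228*√463) = 392265*(2310631 - 2228*√463) = 906379669215 - 873966420*√463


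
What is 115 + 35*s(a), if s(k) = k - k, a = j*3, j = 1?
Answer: 115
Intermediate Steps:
a = 3 (a = 1*3 = 3)
s(k) = 0
115 + 35*s(a) = 115 + 35*0 = 115 + 0 = 115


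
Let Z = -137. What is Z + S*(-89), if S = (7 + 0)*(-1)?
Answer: 486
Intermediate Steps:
S = -7 (S = 7*(-1) = -7)
Z + S*(-89) = -137 - 7*(-89) = -137 + 623 = 486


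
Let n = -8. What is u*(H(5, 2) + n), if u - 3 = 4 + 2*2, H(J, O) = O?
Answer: -66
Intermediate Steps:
u = 11 (u = 3 + (4 + 2*2) = 3 + (4 + 4) = 3 + 8 = 11)
u*(H(5, 2) + n) = 11*(2 - 8) = 11*(-6) = -66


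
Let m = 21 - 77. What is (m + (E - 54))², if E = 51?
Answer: 3481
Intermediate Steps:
m = -56
(m + (E - 54))² = (-56 + (51 - 54))² = (-56 - 3)² = (-59)² = 3481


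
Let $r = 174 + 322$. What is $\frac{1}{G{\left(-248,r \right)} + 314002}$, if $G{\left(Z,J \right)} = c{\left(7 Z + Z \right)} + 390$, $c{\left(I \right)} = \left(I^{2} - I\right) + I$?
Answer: $\frac{1}{4250648} \approx 2.3526 \cdot 10^{-7}$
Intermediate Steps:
$c{\left(I \right)} = I^{2}$
$r = 496$
$G{\left(Z,J \right)} = 390 + 64 Z^{2}$ ($G{\left(Z,J \right)} = \left(7 Z + Z\right)^{2} + 390 = \left(8 Z\right)^{2} + 390 = 64 Z^{2} + 390 = 390 + 64 Z^{2}$)
$\frac{1}{G{\left(-248,r \right)} + 314002} = \frac{1}{\left(390 + 64 \left(-248\right)^{2}\right) + 314002} = \frac{1}{\left(390 + 64 \cdot 61504\right) + 314002} = \frac{1}{\left(390 + 3936256\right) + 314002} = \frac{1}{3936646 + 314002} = \frac{1}{4250648}$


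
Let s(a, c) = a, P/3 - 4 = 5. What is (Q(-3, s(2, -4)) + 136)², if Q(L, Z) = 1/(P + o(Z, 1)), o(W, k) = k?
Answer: 14508481/784 ≈ 18506.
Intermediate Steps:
P = 27 (P = 12 + 3*5 = 12 + 15 = 27)
Q(L, Z) = 1/28 (Q(L, Z) = 1/(27 + 1) = 1/28)
(Q(-3, s(2, -4)) + 136)² = (1/28 + 136)² = (3809/28)² = 14508481/784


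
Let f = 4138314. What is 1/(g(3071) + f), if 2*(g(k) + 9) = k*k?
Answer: 2/17707651 ≈ 1.1295e-7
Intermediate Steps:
g(k) = -9 + k²/2 (g(k) = -9 + (k*k)/2 = -9 + k²/2)
1/(g(3071) + f) = 1/((-9 + (½)*3071²) + 4138314) = 1/((-9 + (½)*9431041) + 4138314) = 1/((-9 + 9431041/2) + 4138314) = 1/(9431023/2 + 4138314) = 1/(17707651/2) = 2/17707651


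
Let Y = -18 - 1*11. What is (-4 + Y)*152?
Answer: -5016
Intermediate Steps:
Y = -29 (Y = -18 - 11 = -29)
(-4 + Y)*152 = (-4 - 29)*152 = -33*152 = -5016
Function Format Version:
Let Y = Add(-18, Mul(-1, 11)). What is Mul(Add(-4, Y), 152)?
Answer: -5016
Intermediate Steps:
Y = -29 (Y = Add(-18, -11) = -29)
Mul(Add(-4, Y), 152) = Mul(Add(-4, -29), 152) = Mul(-33, 152) = -5016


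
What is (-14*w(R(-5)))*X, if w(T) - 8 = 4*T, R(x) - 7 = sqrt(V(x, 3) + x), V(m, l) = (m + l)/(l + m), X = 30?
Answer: -15120 - 3360*I ≈ -15120.0 - 3360.0*I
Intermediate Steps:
V(m, l) = 1 (V(m, l) = (l + m)/(l + m) = 1)
R(x) = 7 + sqrt(1 + x)
w(T) = 8 + 4*T
(-14*w(R(-5)))*X = -14*(8 + 4*(7 + sqrt(1 - 5)))*30 = -14*(8 + 4*(7 + sqrt(-4)))*30 = -14*(8 + 4*(7 + 2*I))*30 = -14*(8 + (28 + 8*I))*30 = -14*(36 + 8*I)*30 = (-504 - 112*I)*30 = -15120 - 3360*I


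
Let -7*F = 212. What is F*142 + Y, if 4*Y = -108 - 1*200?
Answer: -30643/7 ≈ -4377.6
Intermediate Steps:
F = -212/7 (F = -⅐*212 = -212/7 ≈ -30.286)
Y = -77 (Y = (-108 - 1*200)/4 = (-108 - 200)/4 = (¼)*(-308) = -77)
F*142 + Y = -212/7*142 - 77 = -30104/7 - 77 = -30643/7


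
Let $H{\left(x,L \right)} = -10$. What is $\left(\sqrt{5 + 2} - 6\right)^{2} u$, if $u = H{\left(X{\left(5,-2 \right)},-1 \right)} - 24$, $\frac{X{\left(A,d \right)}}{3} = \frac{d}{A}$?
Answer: $-1462 + 408 \sqrt{7} \approx -382.53$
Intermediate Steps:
$X{\left(A,d \right)} = \frac{3 d}{A}$ ($X{\left(A,d \right)} = 3 \frac{d}{A} = \frac{3 d}{A}$)
$u = -34$ ($u = -10 - 24 = -34$)
$\left(\sqrt{5 + 2} - 6\right)^{2} u = \left(\sqrt{5 + 2} - 6\right)^{2} \left(-34\right) = \left(\sqrt{7} - 6\right)^{2} \left(-34\right) = \left(-6 + \sqrt{7}\right)^{2} \left(-34\right) = - 34 \left(-6 + \sqrt{7}\right)^{2}$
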